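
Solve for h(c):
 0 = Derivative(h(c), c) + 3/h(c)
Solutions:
 h(c) = -sqrt(C1 - 6*c)
 h(c) = sqrt(C1 - 6*c)


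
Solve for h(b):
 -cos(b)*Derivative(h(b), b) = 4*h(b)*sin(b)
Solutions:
 h(b) = C1*cos(b)^4


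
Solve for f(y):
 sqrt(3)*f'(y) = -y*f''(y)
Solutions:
 f(y) = C1 + C2*y^(1 - sqrt(3))


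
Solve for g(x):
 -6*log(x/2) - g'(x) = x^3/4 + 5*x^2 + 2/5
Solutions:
 g(x) = C1 - x^4/16 - 5*x^3/3 - 6*x*log(x) + 6*x*log(2) + 28*x/5


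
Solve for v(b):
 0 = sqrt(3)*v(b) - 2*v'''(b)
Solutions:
 v(b) = C3*exp(2^(2/3)*3^(1/6)*b/2) + (C1*sin(6^(2/3)*b/4) + C2*cos(6^(2/3)*b/4))*exp(-2^(2/3)*3^(1/6)*b/4)


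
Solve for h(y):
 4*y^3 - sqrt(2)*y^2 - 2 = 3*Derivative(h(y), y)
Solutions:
 h(y) = C1 + y^4/3 - sqrt(2)*y^3/9 - 2*y/3


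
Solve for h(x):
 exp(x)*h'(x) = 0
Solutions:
 h(x) = C1


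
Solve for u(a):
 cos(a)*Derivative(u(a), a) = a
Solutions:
 u(a) = C1 + Integral(a/cos(a), a)


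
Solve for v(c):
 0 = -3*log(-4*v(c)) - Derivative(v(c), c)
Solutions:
 Integral(1/(log(-_y) + 2*log(2)), (_y, v(c)))/3 = C1 - c


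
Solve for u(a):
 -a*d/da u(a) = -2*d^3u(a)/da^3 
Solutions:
 u(a) = C1 + Integral(C2*airyai(2^(2/3)*a/2) + C3*airybi(2^(2/3)*a/2), a)


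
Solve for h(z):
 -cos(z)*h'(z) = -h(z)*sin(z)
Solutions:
 h(z) = C1/cos(z)


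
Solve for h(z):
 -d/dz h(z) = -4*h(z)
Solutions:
 h(z) = C1*exp(4*z)


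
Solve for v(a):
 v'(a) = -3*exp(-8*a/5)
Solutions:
 v(a) = C1 + 15*exp(-8*a/5)/8


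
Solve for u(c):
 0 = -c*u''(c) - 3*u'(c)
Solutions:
 u(c) = C1 + C2/c^2


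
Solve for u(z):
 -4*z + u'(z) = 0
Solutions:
 u(z) = C1 + 2*z^2


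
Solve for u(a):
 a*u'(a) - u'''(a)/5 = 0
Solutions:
 u(a) = C1 + Integral(C2*airyai(5^(1/3)*a) + C3*airybi(5^(1/3)*a), a)


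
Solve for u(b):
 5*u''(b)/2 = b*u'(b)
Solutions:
 u(b) = C1 + C2*erfi(sqrt(5)*b/5)


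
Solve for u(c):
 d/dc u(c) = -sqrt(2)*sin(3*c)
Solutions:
 u(c) = C1 + sqrt(2)*cos(3*c)/3


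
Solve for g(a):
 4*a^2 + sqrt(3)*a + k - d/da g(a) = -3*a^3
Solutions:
 g(a) = C1 + 3*a^4/4 + 4*a^3/3 + sqrt(3)*a^2/2 + a*k


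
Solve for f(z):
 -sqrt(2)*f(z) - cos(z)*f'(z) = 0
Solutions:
 f(z) = C1*(sin(z) - 1)^(sqrt(2)/2)/(sin(z) + 1)^(sqrt(2)/2)


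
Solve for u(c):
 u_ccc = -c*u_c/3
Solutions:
 u(c) = C1 + Integral(C2*airyai(-3^(2/3)*c/3) + C3*airybi(-3^(2/3)*c/3), c)


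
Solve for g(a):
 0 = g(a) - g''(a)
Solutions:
 g(a) = C1*exp(-a) + C2*exp(a)


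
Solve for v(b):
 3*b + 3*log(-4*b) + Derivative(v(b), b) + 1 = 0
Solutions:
 v(b) = C1 - 3*b^2/2 - 3*b*log(-b) + 2*b*(1 - 3*log(2))


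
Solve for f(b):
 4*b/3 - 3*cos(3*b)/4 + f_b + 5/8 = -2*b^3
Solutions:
 f(b) = C1 - b^4/2 - 2*b^2/3 - 5*b/8 + sin(3*b)/4


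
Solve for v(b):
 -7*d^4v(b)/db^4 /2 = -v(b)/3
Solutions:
 v(b) = C1*exp(-2^(1/4)*21^(3/4)*b/21) + C2*exp(2^(1/4)*21^(3/4)*b/21) + C3*sin(2^(1/4)*21^(3/4)*b/21) + C4*cos(2^(1/4)*21^(3/4)*b/21)


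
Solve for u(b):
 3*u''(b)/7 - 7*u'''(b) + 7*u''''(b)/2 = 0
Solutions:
 u(b) = C1 + C2*b + C3*exp(b*(1 - sqrt(43)/7)) + C4*exp(b*(sqrt(43)/7 + 1))


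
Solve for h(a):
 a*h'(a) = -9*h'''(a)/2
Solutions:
 h(a) = C1 + Integral(C2*airyai(-6^(1/3)*a/3) + C3*airybi(-6^(1/3)*a/3), a)


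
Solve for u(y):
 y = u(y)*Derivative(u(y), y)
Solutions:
 u(y) = -sqrt(C1 + y^2)
 u(y) = sqrt(C1 + y^2)


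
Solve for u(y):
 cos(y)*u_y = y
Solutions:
 u(y) = C1 + Integral(y/cos(y), y)


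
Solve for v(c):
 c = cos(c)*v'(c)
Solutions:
 v(c) = C1 + Integral(c/cos(c), c)


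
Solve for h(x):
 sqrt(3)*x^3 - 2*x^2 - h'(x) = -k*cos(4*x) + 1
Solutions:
 h(x) = C1 + k*sin(4*x)/4 + sqrt(3)*x^4/4 - 2*x^3/3 - x


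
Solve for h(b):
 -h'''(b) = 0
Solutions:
 h(b) = C1 + C2*b + C3*b^2


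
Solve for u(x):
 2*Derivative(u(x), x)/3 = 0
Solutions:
 u(x) = C1


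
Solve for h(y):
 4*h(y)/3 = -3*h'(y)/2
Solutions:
 h(y) = C1*exp(-8*y/9)


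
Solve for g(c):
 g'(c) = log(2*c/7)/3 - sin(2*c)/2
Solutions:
 g(c) = C1 + c*log(c)/3 - c*log(7)/3 - c/3 + c*log(2)/3 + cos(2*c)/4


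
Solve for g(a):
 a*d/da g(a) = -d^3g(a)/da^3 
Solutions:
 g(a) = C1 + Integral(C2*airyai(-a) + C3*airybi(-a), a)


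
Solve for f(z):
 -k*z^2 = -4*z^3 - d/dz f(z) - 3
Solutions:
 f(z) = C1 + k*z^3/3 - z^4 - 3*z


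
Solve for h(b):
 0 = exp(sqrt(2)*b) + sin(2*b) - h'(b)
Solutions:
 h(b) = C1 + sqrt(2)*exp(sqrt(2)*b)/2 - cos(2*b)/2


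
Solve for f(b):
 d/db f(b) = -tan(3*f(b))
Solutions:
 f(b) = -asin(C1*exp(-3*b))/3 + pi/3
 f(b) = asin(C1*exp(-3*b))/3


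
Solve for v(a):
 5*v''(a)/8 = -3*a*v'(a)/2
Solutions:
 v(a) = C1 + C2*erf(sqrt(30)*a/5)


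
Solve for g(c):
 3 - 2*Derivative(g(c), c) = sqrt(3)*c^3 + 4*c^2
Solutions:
 g(c) = C1 - sqrt(3)*c^4/8 - 2*c^3/3 + 3*c/2


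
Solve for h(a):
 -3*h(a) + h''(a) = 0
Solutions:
 h(a) = C1*exp(-sqrt(3)*a) + C2*exp(sqrt(3)*a)


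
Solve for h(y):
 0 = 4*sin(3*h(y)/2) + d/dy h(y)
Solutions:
 h(y) = -2*acos((-C1 - exp(12*y))/(C1 - exp(12*y)))/3 + 4*pi/3
 h(y) = 2*acos((-C1 - exp(12*y))/(C1 - exp(12*y)))/3


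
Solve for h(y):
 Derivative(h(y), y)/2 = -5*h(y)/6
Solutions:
 h(y) = C1*exp(-5*y/3)


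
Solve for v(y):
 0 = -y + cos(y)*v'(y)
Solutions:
 v(y) = C1 + Integral(y/cos(y), y)


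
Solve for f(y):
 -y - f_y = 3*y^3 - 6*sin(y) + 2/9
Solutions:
 f(y) = C1 - 3*y^4/4 - y^2/2 - 2*y/9 - 6*cos(y)


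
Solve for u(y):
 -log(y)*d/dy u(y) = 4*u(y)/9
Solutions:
 u(y) = C1*exp(-4*li(y)/9)


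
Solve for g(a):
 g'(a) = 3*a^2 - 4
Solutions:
 g(a) = C1 + a^3 - 4*a


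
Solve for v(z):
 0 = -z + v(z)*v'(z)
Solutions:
 v(z) = -sqrt(C1 + z^2)
 v(z) = sqrt(C1 + z^2)


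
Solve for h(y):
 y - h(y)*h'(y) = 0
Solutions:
 h(y) = -sqrt(C1 + y^2)
 h(y) = sqrt(C1 + y^2)


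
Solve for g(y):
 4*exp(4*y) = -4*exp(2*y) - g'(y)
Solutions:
 g(y) = C1 - exp(4*y) - 2*exp(2*y)


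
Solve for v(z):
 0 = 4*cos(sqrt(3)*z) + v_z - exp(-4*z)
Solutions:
 v(z) = C1 - 4*sqrt(3)*sin(sqrt(3)*z)/3 - exp(-4*z)/4


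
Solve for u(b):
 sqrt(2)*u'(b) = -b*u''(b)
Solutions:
 u(b) = C1 + C2*b^(1 - sqrt(2))


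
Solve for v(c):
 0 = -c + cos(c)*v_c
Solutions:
 v(c) = C1 + Integral(c/cos(c), c)


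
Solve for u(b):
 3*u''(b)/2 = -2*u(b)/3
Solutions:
 u(b) = C1*sin(2*b/3) + C2*cos(2*b/3)


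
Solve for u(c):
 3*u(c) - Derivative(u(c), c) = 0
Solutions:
 u(c) = C1*exp(3*c)


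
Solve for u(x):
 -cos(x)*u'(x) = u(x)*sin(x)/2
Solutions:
 u(x) = C1*sqrt(cos(x))


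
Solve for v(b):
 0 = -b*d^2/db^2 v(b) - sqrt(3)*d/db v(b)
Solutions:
 v(b) = C1 + C2*b^(1 - sqrt(3))


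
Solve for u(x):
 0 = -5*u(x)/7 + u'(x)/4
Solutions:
 u(x) = C1*exp(20*x/7)


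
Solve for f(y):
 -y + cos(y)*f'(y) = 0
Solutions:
 f(y) = C1 + Integral(y/cos(y), y)


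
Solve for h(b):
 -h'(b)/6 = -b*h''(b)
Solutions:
 h(b) = C1 + C2*b^(7/6)


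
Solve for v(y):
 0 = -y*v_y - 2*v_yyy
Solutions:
 v(y) = C1 + Integral(C2*airyai(-2^(2/3)*y/2) + C3*airybi(-2^(2/3)*y/2), y)


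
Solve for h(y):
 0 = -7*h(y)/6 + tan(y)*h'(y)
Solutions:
 h(y) = C1*sin(y)^(7/6)


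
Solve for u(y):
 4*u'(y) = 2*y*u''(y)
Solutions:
 u(y) = C1 + C2*y^3


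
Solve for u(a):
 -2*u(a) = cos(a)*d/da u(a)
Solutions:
 u(a) = C1*(sin(a) - 1)/(sin(a) + 1)


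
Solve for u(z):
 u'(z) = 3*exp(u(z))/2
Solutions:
 u(z) = log(-1/(C1 + 3*z)) + log(2)


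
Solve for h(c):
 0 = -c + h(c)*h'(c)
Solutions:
 h(c) = -sqrt(C1 + c^2)
 h(c) = sqrt(C1 + c^2)


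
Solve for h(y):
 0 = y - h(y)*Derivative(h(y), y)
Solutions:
 h(y) = -sqrt(C1 + y^2)
 h(y) = sqrt(C1 + y^2)


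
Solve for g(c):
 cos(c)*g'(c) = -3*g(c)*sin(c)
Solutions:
 g(c) = C1*cos(c)^3


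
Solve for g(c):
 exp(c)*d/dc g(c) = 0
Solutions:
 g(c) = C1


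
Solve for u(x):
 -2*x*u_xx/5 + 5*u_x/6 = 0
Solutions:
 u(x) = C1 + C2*x^(37/12)


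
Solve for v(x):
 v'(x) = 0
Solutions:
 v(x) = C1


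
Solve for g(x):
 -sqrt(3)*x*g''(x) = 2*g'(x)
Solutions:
 g(x) = C1 + C2*x^(1 - 2*sqrt(3)/3)


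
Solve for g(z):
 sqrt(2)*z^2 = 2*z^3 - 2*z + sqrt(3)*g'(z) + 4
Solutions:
 g(z) = C1 - sqrt(3)*z^4/6 + sqrt(6)*z^3/9 + sqrt(3)*z^2/3 - 4*sqrt(3)*z/3


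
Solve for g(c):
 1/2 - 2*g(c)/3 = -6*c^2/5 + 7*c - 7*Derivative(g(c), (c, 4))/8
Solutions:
 g(c) = C1*exp(-2*21^(3/4)*c/21) + C2*exp(2*21^(3/4)*c/21) + C3*sin(2*21^(3/4)*c/21) + C4*cos(2*21^(3/4)*c/21) + 9*c^2/5 - 21*c/2 + 3/4


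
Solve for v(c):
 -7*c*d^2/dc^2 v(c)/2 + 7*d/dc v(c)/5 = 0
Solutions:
 v(c) = C1 + C2*c^(7/5)


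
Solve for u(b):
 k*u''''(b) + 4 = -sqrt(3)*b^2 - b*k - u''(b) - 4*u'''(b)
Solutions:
 u(b) = C1 + C2*b + C3*exp(b*(sqrt(4 - k) - 2)/k) + C4*exp(-b*(sqrt(4 - k) + 2)/k) - sqrt(3)*b^4/12 + b^3*(-k + 8*sqrt(3))/6 + b^2*(sqrt(3)*k + 2*k - 16*sqrt(3) - 2)


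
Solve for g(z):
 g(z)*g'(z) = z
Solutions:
 g(z) = -sqrt(C1 + z^2)
 g(z) = sqrt(C1 + z^2)


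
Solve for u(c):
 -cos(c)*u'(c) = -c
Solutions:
 u(c) = C1 + Integral(c/cos(c), c)


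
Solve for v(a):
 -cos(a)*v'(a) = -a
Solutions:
 v(a) = C1 + Integral(a/cos(a), a)


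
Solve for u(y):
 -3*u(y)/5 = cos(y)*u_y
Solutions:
 u(y) = C1*(sin(y) - 1)^(3/10)/(sin(y) + 1)^(3/10)


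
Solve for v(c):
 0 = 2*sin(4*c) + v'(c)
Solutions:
 v(c) = C1 + cos(4*c)/2


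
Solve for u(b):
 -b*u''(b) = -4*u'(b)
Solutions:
 u(b) = C1 + C2*b^5


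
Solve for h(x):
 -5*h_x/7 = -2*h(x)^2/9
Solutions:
 h(x) = -45/(C1 + 14*x)


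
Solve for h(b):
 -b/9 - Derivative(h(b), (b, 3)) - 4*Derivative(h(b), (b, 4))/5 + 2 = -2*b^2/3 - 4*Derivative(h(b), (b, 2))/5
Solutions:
 h(b) = C1 + C2*b + C3*exp(b*(-5 + sqrt(89))/8) + C4*exp(-b*(5 + sqrt(89))/8) - 5*b^4/72 - 35*b^3/108 - 475*b^2/144


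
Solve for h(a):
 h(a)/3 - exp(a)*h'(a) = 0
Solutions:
 h(a) = C1*exp(-exp(-a)/3)


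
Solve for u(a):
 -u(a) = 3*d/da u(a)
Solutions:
 u(a) = C1*exp(-a/3)


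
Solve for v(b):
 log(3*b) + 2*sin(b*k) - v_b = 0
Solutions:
 v(b) = C1 + b*log(b) - b + b*log(3) + 2*Piecewise((-cos(b*k)/k, Ne(k, 0)), (0, True))


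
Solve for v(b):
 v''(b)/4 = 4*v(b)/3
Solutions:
 v(b) = C1*exp(-4*sqrt(3)*b/3) + C2*exp(4*sqrt(3)*b/3)


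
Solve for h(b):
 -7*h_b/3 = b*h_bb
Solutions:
 h(b) = C1 + C2/b^(4/3)


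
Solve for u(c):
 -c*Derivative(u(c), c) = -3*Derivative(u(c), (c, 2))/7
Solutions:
 u(c) = C1 + C2*erfi(sqrt(42)*c/6)


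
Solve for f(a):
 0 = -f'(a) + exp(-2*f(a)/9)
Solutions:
 f(a) = 9*log(-sqrt(C1 + a)) - 9*log(3) + 9*log(2)/2
 f(a) = 9*log(C1 + a)/2 - 9*log(3) + 9*log(2)/2


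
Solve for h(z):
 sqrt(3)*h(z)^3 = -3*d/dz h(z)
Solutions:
 h(z) = -sqrt(6)*sqrt(-1/(C1 - sqrt(3)*z))/2
 h(z) = sqrt(6)*sqrt(-1/(C1 - sqrt(3)*z))/2


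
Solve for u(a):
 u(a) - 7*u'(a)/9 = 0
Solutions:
 u(a) = C1*exp(9*a/7)


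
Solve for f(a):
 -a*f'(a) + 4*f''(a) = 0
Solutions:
 f(a) = C1 + C2*erfi(sqrt(2)*a/4)


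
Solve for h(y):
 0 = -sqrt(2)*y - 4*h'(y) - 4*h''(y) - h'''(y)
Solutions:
 h(y) = C1 - sqrt(2)*y^2/8 + sqrt(2)*y/4 + (C2 + C3*y)*exp(-2*y)


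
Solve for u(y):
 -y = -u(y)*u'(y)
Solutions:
 u(y) = -sqrt(C1 + y^2)
 u(y) = sqrt(C1 + y^2)


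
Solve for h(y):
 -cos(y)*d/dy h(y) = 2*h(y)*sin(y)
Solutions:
 h(y) = C1*cos(y)^2


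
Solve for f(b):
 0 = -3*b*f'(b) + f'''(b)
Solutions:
 f(b) = C1 + Integral(C2*airyai(3^(1/3)*b) + C3*airybi(3^(1/3)*b), b)


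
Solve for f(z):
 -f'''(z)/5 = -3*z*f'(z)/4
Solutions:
 f(z) = C1 + Integral(C2*airyai(30^(1/3)*z/2) + C3*airybi(30^(1/3)*z/2), z)


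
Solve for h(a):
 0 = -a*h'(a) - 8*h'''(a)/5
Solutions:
 h(a) = C1 + Integral(C2*airyai(-5^(1/3)*a/2) + C3*airybi(-5^(1/3)*a/2), a)


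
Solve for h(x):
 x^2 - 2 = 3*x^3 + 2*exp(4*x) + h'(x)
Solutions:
 h(x) = C1 - 3*x^4/4 + x^3/3 - 2*x - exp(4*x)/2


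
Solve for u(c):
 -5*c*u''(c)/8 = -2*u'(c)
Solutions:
 u(c) = C1 + C2*c^(21/5)


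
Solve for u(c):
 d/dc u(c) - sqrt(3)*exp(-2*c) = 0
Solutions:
 u(c) = C1 - sqrt(3)*exp(-2*c)/2


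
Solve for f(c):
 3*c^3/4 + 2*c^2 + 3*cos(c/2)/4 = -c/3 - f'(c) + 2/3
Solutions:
 f(c) = C1 - 3*c^4/16 - 2*c^3/3 - c^2/6 + 2*c/3 - 3*sin(c/2)/2


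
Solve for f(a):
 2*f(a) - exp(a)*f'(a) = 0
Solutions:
 f(a) = C1*exp(-2*exp(-a))


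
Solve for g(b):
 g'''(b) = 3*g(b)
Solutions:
 g(b) = C3*exp(3^(1/3)*b) + (C1*sin(3^(5/6)*b/2) + C2*cos(3^(5/6)*b/2))*exp(-3^(1/3)*b/2)


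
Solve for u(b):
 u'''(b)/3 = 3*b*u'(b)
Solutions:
 u(b) = C1 + Integral(C2*airyai(3^(2/3)*b) + C3*airybi(3^(2/3)*b), b)


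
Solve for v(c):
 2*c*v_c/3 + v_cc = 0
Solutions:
 v(c) = C1 + C2*erf(sqrt(3)*c/3)


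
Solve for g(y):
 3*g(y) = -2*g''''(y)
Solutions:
 g(y) = (C1*sin(6^(1/4)*y/2) + C2*cos(6^(1/4)*y/2))*exp(-6^(1/4)*y/2) + (C3*sin(6^(1/4)*y/2) + C4*cos(6^(1/4)*y/2))*exp(6^(1/4)*y/2)


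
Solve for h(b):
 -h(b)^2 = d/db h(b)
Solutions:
 h(b) = 1/(C1 + b)


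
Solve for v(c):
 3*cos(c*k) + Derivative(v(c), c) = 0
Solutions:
 v(c) = C1 - 3*sin(c*k)/k


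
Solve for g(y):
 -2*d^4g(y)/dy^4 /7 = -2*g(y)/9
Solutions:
 g(y) = C1*exp(-sqrt(3)*7^(1/4)*y/3) + C2*exp(sqrt(3)*7^(1/4)*y/3) + C3*sin(sqrt(3)*7^(1/4)*y/3) + C4*cos(sqrt(3)*7^(1/4)*y/3)


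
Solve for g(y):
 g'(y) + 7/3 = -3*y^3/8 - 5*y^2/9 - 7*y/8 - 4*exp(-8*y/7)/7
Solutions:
 g(y) = C1 - 3*y^4/32 - 5*y^3/27 - 7*y^2/16 - 7*y/3 + exp(-8*y/7)/2


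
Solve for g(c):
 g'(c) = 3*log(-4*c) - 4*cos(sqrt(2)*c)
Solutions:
 g(c) = C1 + 3*c*log(-c) - 3*c + 6*c*log(2) - 2*sqrt(2)*sin(sqrt(2)*c)


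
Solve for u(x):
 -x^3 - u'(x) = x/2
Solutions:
 u(x) = C1 - x^4/4 - x^2/4


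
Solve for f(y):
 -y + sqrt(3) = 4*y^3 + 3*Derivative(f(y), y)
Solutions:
 f(y) = C1 - y^4/3 - y^2/6 + sqrt(3)*y/3


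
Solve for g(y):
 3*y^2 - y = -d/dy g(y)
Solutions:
 g(y) = C1 - y^3 + y^2/2


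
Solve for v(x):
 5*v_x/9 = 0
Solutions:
 v(x) = C1


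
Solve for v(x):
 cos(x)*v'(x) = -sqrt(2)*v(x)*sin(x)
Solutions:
 v(x) = C1*cos(x)^(sqrt(2))


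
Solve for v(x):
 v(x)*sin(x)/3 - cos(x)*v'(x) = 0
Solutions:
 v(x) = C1/cos(x)^(1/3)


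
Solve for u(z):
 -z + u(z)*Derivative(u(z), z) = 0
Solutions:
 u(z) = -sqrt(C1 + z^2)
 u(z) = sqrt(C1 + z^2)


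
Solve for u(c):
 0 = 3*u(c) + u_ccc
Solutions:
 u(c) = C3*exp(-3^(1/3)*c) + (C1*sin(3^(5/6)*c/2) + C2*cos(3^(5/6)*c/2))*exp(3^(1/3)*c/2)


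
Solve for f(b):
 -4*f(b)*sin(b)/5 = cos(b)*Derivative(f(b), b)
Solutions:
 f(b) = C1*cos(b)^(4/5)


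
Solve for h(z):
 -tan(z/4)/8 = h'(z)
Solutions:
 h(z) = C1 + log(cos(z/4))/2


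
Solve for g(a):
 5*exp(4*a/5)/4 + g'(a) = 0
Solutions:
 g(a) = C1 - 25*exp(4*a/5)/16


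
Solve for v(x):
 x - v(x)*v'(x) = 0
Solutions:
 v(x) = -sqrt(C1 + x^2)
 v(x) = sqrt(C1 + x^2)


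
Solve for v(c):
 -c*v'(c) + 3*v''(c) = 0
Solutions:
 v(c) = C1 + C2*erfi(sqrt(6)*c/6)


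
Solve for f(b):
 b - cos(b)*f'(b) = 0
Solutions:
 f(b) = C1 + Integral(b/cos(b), b)


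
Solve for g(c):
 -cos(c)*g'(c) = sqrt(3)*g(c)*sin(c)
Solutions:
 g(c) = C1*cos(c)^(sqrt(3))


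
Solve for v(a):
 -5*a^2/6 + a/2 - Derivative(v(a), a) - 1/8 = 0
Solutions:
 v(a) = C1 - 5*a^3/18 + a^2/4 - a/8


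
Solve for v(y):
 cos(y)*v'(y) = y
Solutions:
 v(y) = C1 + Integral(y/cos(y), y)


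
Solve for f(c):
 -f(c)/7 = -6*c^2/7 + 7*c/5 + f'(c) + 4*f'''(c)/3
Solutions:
 f(c) = C1*exp(7^(1/3)*c*(-7/(3 + sqrt(58))^(1/3) + 7^(1/3)*(3 + sqrt(58))^(1/3))/28)*sin(sqrt(3)*7^(1/3)*c*(7/(3 + sqrt(58))^(1/3) + 7^(1/3)*(3 + sqrt(58))^(1/3))/28) + C2*exp(7^(1/3)*c*(-7/(3 + sqrt(58))^(1/3) + 7^(1/3)*(3 + sqrt(58))^(1/3))/28)*cos(sqrt(3)*7^(1/3)*c*(7/(3 + sqrt(58))^(1/3) + 7^(1/3)*(3 + sqrt(58))^(1/3))/28) + C3*exp(-7^(1/3)*c*(-7/(3 + sqrt(58))^(1/3) + 7^(1/3)*(3 + sqrt(58))^(1/3))/14) + 6*c^2 - 469*c/5 + 3283/5


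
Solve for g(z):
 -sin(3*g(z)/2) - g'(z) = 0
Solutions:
 g(z) = -2*acos((-C1 - exp(3*z))/(C1 - exp(3*z)))/3 + 4*pi/3
 g(z) = 2*acos((-C1 - exp(3*z))/(C1 - exp(3*z)))/3


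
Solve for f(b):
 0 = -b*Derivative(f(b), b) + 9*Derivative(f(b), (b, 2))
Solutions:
 f(b) = C1 + C2*erfi(sqrt(2)*b/6)


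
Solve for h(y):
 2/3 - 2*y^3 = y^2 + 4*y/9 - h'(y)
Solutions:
 h(y) = C1 + y^4/2 + y^3/3 + 2*y^2/9 - 2*y/3


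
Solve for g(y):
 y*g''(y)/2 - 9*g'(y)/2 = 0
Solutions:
 g(y) = C1 + C2*y^10


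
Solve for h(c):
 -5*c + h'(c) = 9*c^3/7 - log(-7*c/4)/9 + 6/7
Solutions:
 h(c) = C1 + 9*c^4/28 + 5*c^2/2 - c*log(-c)/9 + c*(-7*log(7) + 14*log(2) + 61)/63


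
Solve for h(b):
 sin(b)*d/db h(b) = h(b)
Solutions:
 h(b) = C1*sqrt(cos(b) - 1)/sqrt(cos(b) + 1)


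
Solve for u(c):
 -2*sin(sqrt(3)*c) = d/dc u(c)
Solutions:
 u(c) = C1 + 2*sqrt(3)*cos(sqrt(3)*c)/3


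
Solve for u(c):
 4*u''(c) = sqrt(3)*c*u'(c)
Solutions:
 u(c) = C1 + C2*erfi(sqrt(2)*3^(1/4)*c/4)


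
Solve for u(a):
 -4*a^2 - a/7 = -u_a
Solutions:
 u(a) = C1 + 4*a^3/3 + a^2/14


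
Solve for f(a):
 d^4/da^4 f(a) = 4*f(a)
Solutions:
 f(a) = C1*exp(-sqrt(2)*a) + C2*exp(sqrt(2)*a) + C3*sin(sqrt(2)*a) + C4*cos(sqrt(2)*a)


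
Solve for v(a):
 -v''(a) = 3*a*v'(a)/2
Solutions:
 v(a) = C1 + C2*erf(sqrt(3)*a/2)


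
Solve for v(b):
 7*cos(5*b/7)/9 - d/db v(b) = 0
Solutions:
 v(b) = C1 + 49*sin(5*b/7)/45


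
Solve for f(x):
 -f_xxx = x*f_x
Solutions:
 f(x) = C1 + Integral(C2*airyai(-x) + C3*airybi(-x), x)


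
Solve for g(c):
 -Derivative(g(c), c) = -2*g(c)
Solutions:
 g(c) = C1*exp(2*c)


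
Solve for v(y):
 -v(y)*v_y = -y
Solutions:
 v(y) = -sqrt(C1 + y^2)
 v(y) = sqrt(C1 + y^2)


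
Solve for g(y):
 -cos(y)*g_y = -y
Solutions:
 g(y) = C1 + Integral(y/cos(y), y)


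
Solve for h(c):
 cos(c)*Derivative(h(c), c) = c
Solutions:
 h(c) = C1 + Integral(c/cos(c), c)


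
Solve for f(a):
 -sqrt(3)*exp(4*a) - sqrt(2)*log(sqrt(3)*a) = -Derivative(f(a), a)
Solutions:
 f(a) = C1 + sqrt(2)*a*log(a) + sqrt(2)*a*(-1 + log(3)/2) + sqrt(3)*exp(4*a)/4


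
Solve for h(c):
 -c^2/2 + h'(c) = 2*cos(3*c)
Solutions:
 h(c) = C1 + c^3/6 + 2*sin(3*c)/3


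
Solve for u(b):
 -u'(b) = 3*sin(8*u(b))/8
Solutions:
 u(b) = -acos((-C1 - exp(6*b))/(C1 - exp(6*b)))/8 + pi/4
 u(b) = acos((-C1 - exp(6*b))/(C1 - exp(6*b)))/8


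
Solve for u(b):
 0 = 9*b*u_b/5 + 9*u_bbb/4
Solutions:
 u(b) = C1 + Integral(C2*airyai(-10^(2/3)*b/5) + C3*airybi(-10^(2/3)*b/5), b)


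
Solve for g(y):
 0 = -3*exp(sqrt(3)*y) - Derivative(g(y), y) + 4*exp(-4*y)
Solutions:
 g(y) = C1 - sqrt(3)*exp(sqrt(3)*y) - exp(-4*y)


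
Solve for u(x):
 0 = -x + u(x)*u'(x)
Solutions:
 u(x) = -sqrt(C1 + x^2)
 u(x) = sqrt(C1 + x^2)


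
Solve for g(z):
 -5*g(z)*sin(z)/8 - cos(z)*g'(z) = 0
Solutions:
 g(z) = C1*cos(z)^(5/8)


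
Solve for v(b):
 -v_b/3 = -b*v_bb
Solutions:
 v(b) = C1 + C2*b^(4/3)


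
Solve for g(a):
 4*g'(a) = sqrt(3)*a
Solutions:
 g(a) = C1 + sqrt(3)*a^2/8


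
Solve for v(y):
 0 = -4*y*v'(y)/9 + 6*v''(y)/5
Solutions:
 v(y) = C1 + C2*erfi(sqrt(15)*y/9)


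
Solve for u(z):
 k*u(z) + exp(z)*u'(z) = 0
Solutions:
 u(z) = C1*exp(k*exp(-z))


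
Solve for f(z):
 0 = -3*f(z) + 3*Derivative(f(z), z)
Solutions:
 f(z) = C1*exp(z)


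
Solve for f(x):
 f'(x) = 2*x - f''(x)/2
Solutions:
 f(x) = C1 + C2*exp(-2*x) + x^2 - x


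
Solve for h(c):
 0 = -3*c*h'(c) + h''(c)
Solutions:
 h(c) = C1 + C2*erfi(sqrt(6)*c/2)


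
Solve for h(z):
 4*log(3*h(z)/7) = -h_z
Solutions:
 Integral(1/(log(_y) - log(7) + log(3)), (_y, h(z)))/4 = C1 - z


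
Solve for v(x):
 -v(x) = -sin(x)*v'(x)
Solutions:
 v(x) = C1*sqrt(cos(x) - 1)/sqrt(cos(x) + 1)


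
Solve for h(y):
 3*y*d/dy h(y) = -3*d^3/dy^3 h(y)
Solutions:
 h(y) = C1 + Integral(C2*airyai(-y) + C3*airybi(-y), y)


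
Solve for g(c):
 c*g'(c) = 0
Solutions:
 g(c) = C1


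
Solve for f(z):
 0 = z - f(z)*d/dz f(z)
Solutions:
 f(z) = -sqrt(C1 + z^2)
 f(z) = sqrt(C1 + z^2)


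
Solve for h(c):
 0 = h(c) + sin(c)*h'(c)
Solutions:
 h(c) = C1*sqrt(cos(c) + 1)/sqrt(cos(c) - 1)


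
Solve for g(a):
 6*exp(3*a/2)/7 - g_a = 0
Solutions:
 g(a) = C1 + 4*exp(3*a/2)/7


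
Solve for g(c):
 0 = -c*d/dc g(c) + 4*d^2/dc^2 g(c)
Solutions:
 g(c) = C1 + C2*erfi(sqrt(2)*c/4)


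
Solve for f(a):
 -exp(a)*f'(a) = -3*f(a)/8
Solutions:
 f(a) = C1*exp(-3*exp(-a)/8)


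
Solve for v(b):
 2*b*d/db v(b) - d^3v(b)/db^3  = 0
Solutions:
 v(b) = C1 + Integral(C2*airyai(2^(1/3)*b) + C3*airybi(2^(1/3)*b), b)


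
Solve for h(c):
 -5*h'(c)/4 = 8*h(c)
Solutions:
 h(c) = C1*exp(-32*c/5)


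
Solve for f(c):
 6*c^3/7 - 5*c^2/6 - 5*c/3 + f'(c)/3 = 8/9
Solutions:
 f(c) = C1 - 9*c^4/14 + 5*c^3/6 + 5*c^2/2 + 8*c/3


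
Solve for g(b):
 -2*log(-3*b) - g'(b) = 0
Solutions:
 g(b) = C1 - 2*b*log(-b) + 2*b*(1 - log(3))


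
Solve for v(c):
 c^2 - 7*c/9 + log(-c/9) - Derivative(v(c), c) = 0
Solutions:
 v(c) = C1 + c^3/3 - 7*c^2/18 + c*log(-c) + c*(-2*log(3) - 1)


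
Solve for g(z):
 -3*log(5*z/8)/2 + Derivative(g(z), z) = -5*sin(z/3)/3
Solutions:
 g(z) = C1 + 3*z*log(z)/2 - 5*z*log(2) - 3*z/2 + z*log(10)/2 + z*log(5) + 5*cos(z/3)


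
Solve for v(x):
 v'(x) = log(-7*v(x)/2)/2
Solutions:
 -2*Integral(1/(log(-_y) - log(2) + log(7)), (_y, v(x))) = C1 - x


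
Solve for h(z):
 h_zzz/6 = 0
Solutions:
 h(z) = C1 + C2*z + C3*z^2


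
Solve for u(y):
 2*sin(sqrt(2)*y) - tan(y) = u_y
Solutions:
 u(y) = C1 + log(cos(y)) - sqrt(2)*cos(sqrt(2)*y)


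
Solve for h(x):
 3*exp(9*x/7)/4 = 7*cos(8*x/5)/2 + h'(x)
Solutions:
 h(x) = C1 + 7*exp(9*x/7)/12 - 35*sin(8*x/5)/16


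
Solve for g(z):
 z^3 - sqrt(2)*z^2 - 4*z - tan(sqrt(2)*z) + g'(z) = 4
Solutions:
 g(z) = C1 - z^4/4 + sqrt(2)*z^3/3 + 2*z^2 + 4*z - sqrt(2)*log(cos(sqrt(2)*z))/2


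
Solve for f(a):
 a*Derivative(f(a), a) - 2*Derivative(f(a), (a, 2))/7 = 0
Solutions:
 f(a) = C1 + C2*erfi(sqrt(7)*a/2)


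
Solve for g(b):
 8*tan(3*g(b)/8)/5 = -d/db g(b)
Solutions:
 g(b) = -8*asin(C1*exp(-3*b/5))/3 + 8*pi/3
 g(b) = 8*asin(C1*exp(-3*b/5))/3


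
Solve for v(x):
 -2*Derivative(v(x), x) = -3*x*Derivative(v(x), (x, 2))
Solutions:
 v(x) = C1 + C2*x^(5/3)


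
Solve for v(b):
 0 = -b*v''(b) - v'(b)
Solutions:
 v(b) = C1 + C2*log(b)


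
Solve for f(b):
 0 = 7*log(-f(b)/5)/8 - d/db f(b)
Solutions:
 -8*Integral(1/(log(-_y) - log(5)), (_y, f(b)))/7 = C1 - b


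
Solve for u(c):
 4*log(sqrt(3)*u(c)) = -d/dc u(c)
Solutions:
 Integral(1/(2*log(_y) + log(3)), (_y, u(c)))/2 = C1 - c


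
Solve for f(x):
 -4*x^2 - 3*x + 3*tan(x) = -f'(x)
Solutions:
 f(x) = C1 + 4*x^3/3 + 3*x^2/2 + 3*log(cos(x))


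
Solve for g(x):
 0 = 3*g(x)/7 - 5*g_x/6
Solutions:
 g(x) = C1*exp(18*x/35)


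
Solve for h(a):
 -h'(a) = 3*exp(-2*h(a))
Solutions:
 h(a) = log(-sqrt(C1 - 6*a))
 h(a) = log(C1 - 6*a)/2


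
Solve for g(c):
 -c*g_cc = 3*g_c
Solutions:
 g(c) = C1 + C2/c^2


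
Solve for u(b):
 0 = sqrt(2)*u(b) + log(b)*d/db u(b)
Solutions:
 u(b) = C1*exp(-sqrt(2)*li(b))


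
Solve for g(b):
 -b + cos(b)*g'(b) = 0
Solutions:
 g(b) = C1 + Integral(b/cos(b), b)


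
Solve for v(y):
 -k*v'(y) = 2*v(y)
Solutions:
 v(y) = C1*exp(-2*y/k)


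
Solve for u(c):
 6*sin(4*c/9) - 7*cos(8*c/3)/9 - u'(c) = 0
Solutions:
 u(c) = C1 - 7*sin(8*c/3)/24 - 27*cos(4*c/9)/2


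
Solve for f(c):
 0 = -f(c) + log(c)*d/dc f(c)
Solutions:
 f(c) = C1*exp(li(c))


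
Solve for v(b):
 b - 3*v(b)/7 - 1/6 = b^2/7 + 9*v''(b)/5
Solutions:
 v(b) = C1*sin(sqrt(105)*b/21) + C2*cos(sqrt(105)*b/21) - b^2/3 + 7*b/3 + 217/90


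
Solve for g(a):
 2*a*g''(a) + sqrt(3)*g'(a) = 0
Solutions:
 g(a) = C1 + C2*a^(1 - sqrt(3)/2)


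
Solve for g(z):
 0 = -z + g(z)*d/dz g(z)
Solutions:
 g(z) = -sqrt(C1 + z^2)
 g(z) = sqrt(C1 + z^2)


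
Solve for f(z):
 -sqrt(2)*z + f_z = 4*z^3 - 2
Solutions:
 f(z) = C1 + z^4 + sqrt(2)*z^2/2 - 2*z


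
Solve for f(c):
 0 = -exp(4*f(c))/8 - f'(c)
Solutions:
 f(c) = log(-(1/(C1 + c))^(1/4)) + log(2)/4
 f(c) = log(1/(C1 + c))/4 + log(2)/4
 f(c) = log(-I*(1/(C1 + c))^(1/4)) + log(2)/4
 f(c) = log(I*(1/(C1 + c))^(1/4)) + log(2)/4


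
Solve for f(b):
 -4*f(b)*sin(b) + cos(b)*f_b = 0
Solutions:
 f(b) = C1/cos(b)^4


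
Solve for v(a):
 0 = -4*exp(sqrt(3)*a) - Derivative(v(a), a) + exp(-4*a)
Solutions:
 v(a) = C1 - 4*sqrt(3)*exp(sqrt(3)*a)/3 - exp(-4*a)/4


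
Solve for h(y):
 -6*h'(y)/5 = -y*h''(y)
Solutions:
 h(y) = C1 + C2*y^(11/5)


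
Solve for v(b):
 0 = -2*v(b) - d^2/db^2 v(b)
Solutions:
 v(b) = C1*sin(sqrt(2)*b) + C2*cos(sqrt(2)*b)


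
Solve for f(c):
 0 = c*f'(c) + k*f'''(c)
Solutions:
 f(c) = C1 + Integral(C2*airyai(c*(-1/k)^(1/3)) + C3*airybi(c*(-1/k)^(1/3)), c)


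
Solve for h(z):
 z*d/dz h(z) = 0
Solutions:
 h(z) = C1


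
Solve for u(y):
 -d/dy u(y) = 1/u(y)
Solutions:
 u(y) = -sqrt(C1 - 2*y)
 u(y) = sqrt(C1 - 2*y)


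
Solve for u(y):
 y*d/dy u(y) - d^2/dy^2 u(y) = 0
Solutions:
 u(y) = C1 + C2*erfi(sqrt(2)*y/2)


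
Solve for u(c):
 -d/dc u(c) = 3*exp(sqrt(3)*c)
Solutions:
 u(c) = C1 - sqrt(3)*exp(sqrt(3)*c)


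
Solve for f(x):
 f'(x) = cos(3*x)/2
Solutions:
 f(x) = C1 + sin(3*x)/6


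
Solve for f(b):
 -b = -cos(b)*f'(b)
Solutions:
 f(b) = C1 + Integral(b/cos(b), b)


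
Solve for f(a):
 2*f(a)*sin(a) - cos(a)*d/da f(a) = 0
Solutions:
 f(a) = C1/cos(a)^2


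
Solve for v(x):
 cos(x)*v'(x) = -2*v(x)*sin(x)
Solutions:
 v(x) = C1*cos(x)^2


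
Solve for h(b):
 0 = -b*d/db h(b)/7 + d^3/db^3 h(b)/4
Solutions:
 h(b) = C1 + Integral(C2*airyai(14^(2/3)*b/7) + C3*airybi(14^(2/3)*b/7), b)


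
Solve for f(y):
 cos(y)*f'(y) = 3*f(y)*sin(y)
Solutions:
 f(y) = C1/cos(y)^3


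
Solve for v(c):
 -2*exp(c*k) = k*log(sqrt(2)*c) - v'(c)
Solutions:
 v(c) = C1 + c*k*log(c) + c*k*(-1 + log(2)/2) + Piecewise((2*exp(c*k)/k, Ne(k, 0)), (2*c, True))


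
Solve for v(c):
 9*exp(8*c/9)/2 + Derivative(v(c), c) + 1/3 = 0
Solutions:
 v(c) = C1 - c/3 - 81*exp(8*c/9)/16


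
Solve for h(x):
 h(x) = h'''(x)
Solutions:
 h(x) = C3*exp(x) + (C1*sin(sqrt(3)*x/2) + C2*cos(sqrt(3)*x/2))*exp(-x/2)


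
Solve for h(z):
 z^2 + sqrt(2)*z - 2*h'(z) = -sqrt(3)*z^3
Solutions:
 h(z) = C1 + sqrt(3)*z^4/8 + z^3/6 + sqrt(2)*z^2/4


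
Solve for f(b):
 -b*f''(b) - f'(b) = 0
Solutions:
 f(b) = C1 + C2*log(b)


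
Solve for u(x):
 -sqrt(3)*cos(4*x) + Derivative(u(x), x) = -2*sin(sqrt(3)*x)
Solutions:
 u(x) = C1 + sqrt(3)*sin(4*x)/4 + 2*sqrt(3)*cos(sqrt(3)*x)/3


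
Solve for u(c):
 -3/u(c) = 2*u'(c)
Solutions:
 u(c) = -sqrt(C1 - 3*c)
 u(c) = sqrt(C1 - 3*c)


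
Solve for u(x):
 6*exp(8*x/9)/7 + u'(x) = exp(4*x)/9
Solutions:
 u(x) = C1 - 27*exp(8*x/9)/28 + exp(4*x)/36


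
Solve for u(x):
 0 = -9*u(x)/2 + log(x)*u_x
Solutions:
 u(x) = C1*exp(9*li(x)/2)


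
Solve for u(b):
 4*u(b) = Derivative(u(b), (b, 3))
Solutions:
 u(b) = C3*exp(2^(2/3)*b) + (C1*sin(2^(2/3)*sqrt(3)*b/2) + C2*cos(2^(2/3)*sqrt(3)*b/2))*exp(-2^(2/3)*b/2)


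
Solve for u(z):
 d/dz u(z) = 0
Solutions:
 u(z) = C1


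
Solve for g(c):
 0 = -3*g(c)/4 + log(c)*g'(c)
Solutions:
 g(c) = C1*exp(3*li(c)/4)


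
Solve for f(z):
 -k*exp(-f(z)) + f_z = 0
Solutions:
 f(z) = log(C1 + k*z)


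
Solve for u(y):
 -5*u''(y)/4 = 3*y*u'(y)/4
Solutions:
 u(y) = C1 + C2*erf(sqrt(30)*y/10)


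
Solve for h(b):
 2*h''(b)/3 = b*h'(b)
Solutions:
 h(b) = C1 + C2*erfi(sqrt(3)*b/2)


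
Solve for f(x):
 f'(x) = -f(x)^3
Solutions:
 f(x) = -sqrt(2)*sqrt(-1/(C1 - x))/2
 f(x) = sqrt(2)*sqrt(-1/(C1 - x))/2


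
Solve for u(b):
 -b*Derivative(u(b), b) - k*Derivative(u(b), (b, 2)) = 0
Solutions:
 u(b) = C1 + C2*sqrt(k)*erf(sqrt(2)*b*sqrt(1/k)/2)


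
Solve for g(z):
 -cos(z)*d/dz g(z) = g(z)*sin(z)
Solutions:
 g(z) = C1*cos(z)


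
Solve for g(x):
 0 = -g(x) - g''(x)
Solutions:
 g(x) = C1*sin(x) + C2*cos(x)


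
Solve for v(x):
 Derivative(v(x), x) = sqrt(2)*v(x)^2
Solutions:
 v(x) = -1/(C1 + sqrt(2)*x)


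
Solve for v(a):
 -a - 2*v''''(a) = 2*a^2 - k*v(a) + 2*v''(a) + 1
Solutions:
 v(a) = C1*exp(-sqrt(2)*a*sqrt(-sqrt(2*k + 1) - 1)/2) + C2*exp(sqrt(2)*a*sqrt(-sqrt(2*k + 1) - 1)/2) + C3*exp(-sqrt(2)*a*sqrt(sqrt(2*k + 1) - 1)/2) + C4*exp(sqrt(2)*a*sqrt(sqrt(2*k + 1) - 1)/2) + 2*a^2/k + a/k + 1/k + 8/k^2


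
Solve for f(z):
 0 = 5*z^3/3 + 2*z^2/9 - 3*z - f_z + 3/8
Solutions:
 f(z) = C1 + 5*z^4/12 + 2*z^3/27 - 3*z^2/2 + 3*z/8


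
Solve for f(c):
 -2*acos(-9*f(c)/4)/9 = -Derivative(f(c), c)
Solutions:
 Integral(1/acos(-9*_y/4), (_y, f(c))) = C1 + 2*c/9


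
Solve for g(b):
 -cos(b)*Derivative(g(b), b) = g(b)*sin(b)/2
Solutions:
 g(b) = C1*sqrt(cos(b))


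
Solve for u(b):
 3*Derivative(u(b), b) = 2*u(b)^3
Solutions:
 u(b) = -sqrt(6)*sqrt(-1/(C1 + 2*b))/2
 u(b) = sqrt(6)*sqrt(-1/(C1 + 2*b))/2


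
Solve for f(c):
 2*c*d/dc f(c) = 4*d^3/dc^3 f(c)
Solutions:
 f(c) = C1 + Integral(C2*airyai(2^(2/3)*c/2) + C3*airybi(2^(2/3)*c/2), c)


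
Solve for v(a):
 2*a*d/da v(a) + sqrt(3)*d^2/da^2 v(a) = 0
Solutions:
 v(a) = C1 + C2*erf(3^(3/4)*a/3)


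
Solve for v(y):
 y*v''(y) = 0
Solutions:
 v(y) = C1 + C2*y


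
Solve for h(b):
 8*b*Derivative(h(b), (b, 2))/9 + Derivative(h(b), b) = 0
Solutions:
 h(b) = C1 + C2/b^(1/8)


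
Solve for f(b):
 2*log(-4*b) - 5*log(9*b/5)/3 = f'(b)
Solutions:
 f(b) = C1 + b*log(b)/3 + b*(-4*log(3) - 1/3 + 2*log(15)/3 + log(80) + 2*I*pi)


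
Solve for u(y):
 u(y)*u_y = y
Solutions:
 u(y) = -sqrt(C1 + y^2)
 u(y) = sqrt(C1 + y^2)


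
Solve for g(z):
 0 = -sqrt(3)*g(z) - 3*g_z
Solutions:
 g(z) = C1*exp(-sqrt(3)*z/3)


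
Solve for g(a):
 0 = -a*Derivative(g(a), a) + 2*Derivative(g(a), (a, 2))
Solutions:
 g(a) = C1 + C2*erfi(a/2)


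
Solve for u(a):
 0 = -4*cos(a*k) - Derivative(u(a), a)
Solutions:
 u(a) = C1 - 4*sin(a*k)/k


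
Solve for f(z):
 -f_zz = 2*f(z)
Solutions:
 f(z) = C1*sin(sqrt(2)*z) + C2*cos(sqrt(2)*z)


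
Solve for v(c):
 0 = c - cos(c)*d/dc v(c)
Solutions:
 v(c) = C1 + Integral(c/cos(c), c)


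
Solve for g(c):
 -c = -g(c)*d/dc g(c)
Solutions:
 g(c) = -sqrt(C1 + c^2)
 g(c) = sqrt(C1 + c^2)


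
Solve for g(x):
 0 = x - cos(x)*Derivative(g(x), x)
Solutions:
 g(x) = C1 + Integral(x/cos(x), x)


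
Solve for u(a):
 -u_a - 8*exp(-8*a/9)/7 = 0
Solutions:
 u(a) = C1 + 9*exp(-8*a/9)/7


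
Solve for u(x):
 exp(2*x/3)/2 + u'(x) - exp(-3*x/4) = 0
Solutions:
 u(x) = C1 - 3*exp(2*x/3)/4 - 4*exp(-3*x/4)/3


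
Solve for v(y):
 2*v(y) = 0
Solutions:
 v(y) = 0


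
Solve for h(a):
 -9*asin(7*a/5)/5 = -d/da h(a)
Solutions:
 h(a) = C1 + 9*a*asin(7*a/5)/5 + 9*sqrt(25 - 49*a^2)/35


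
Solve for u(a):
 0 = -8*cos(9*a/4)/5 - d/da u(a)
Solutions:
 u(a) = C1 - 32*sin(9*a/4)/45


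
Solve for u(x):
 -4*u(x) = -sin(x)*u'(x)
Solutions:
 u(x) = C1*(cos(x)^2 - 2*cos(x) + 1)/(cos(x)^2 + 2*cos(x) + 1)


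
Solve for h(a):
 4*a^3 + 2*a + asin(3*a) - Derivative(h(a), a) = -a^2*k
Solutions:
 h(a) = C1 + a^4 + a^3*k/3 + a^2 + a*asin(3*a) + sqrt(1 - 9*a^2)/3


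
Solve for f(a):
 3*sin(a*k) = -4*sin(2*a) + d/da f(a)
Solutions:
 f(a) = C1 - 2*cos(2*a) - 3*cos(a*k)/k


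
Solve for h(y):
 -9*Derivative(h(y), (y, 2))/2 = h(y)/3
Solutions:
 h(y) = C1*sin(sqrt(6)*y/9) + C2*cos(sqrt(6)*y/9)


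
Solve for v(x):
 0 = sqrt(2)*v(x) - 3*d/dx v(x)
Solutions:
 v(x) = C1*exp(sqrt(2)*x/3)


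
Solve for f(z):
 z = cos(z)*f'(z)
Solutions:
 f(z) = C1 + Integral(z/cos(z), z)


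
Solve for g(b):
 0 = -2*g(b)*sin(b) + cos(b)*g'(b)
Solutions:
 g(b) = C1/cos(b)^2


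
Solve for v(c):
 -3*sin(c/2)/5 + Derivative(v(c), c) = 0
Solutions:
 v(c) = C1 - 6*cos(c/2)/5


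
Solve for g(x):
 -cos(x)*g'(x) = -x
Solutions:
 g(x) = C1 + Integral(x/cos(x), x)


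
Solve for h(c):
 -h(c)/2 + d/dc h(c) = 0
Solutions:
 h(c) = C1*exp(c/2)


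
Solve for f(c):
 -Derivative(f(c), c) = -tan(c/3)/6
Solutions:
 f(c) = C1 - log(cos(c/3))/2


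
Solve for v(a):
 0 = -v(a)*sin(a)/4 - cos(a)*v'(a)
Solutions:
 v(a) = C1*cos(a)^(1/4)


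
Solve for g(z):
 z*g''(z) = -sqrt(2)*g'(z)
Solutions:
 g(z) = C1 + C2*z^(1 - sqrt(2))


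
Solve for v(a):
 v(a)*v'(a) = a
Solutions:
 v(a) = -sqrt(C1 + a^2)
 v(a) = sqrt(C1 + a^2)


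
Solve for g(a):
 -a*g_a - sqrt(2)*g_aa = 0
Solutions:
 g(a) = C1 + C2*erf(2^(1/4)*a/2)


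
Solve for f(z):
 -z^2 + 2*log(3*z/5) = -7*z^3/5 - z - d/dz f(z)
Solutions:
 f(z) = C1 - 7*z^4/20 + z^3/3 - z^2/2 - 2*z*log(z) + z*log(25/9) + 2*z


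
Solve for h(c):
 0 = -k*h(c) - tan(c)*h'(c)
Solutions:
 h(c) = C1*exp(-k*log(sin(c)))


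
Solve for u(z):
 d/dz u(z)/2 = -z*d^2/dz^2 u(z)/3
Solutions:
 u(z) = C1 + C2/sqrt(z)


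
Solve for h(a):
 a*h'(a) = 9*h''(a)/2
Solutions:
 h(a) = C1 + C2*erfi(a/3)


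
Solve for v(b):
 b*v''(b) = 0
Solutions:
 v(b) = C1 + C2*b


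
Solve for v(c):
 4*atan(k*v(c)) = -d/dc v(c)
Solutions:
 Integral(1/atan(_y*k), (_y, v(c))) = C1 - 4*c


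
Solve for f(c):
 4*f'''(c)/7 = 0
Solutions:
 f(c) = C1 + C2*c + C3*c^2


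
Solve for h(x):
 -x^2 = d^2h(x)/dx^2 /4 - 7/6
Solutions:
 h(x) = C1 + C2*x - x^4/3 + 7*x^2/3


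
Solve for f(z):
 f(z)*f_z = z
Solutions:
 f(z) = -sqrt(C1 + z^2)
 f(z) = sqrt(C1 + z^2)


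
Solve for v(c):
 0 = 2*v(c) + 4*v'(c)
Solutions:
 v(c) = C1*exp(-c/2)


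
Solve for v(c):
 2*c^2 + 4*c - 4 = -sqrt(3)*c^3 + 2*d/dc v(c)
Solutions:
 v(c) = C1 + sqrt(3)*c^4/8 + c^3/3 + c^2 - 2*c


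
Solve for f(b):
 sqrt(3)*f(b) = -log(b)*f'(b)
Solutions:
 f(b) = C1*exp(-sqrt(3)*li(b))


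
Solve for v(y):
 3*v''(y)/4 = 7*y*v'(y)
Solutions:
 v(y) = C1 + C2*erfi(sqrt(42)*y/3)


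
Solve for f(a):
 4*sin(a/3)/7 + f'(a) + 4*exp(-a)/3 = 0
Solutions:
 f(a) = C1 + 12*cos(a/3)/7 + 4*exp(-a)/3


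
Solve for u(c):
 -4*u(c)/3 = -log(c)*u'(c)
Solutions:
 u(c) = C1*exp(4*li(c)/3)


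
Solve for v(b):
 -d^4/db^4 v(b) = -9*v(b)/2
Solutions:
 v(b) = C1*exp(-2^(3/4)*sqrt(3)*b/2) + C2*exp(2^(3/4)*sqrt(3)*b/2) + C3*sin(2^(3/4)*sqrt(3)*b/2) + C4*cos(2^(3/4)*sqrt(3)*b/2)


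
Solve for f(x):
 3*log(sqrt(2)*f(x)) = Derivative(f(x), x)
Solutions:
 -2*Integral(1/(2*log(_y) + log(2)), (_y, f(x)))/3 = C1 - x


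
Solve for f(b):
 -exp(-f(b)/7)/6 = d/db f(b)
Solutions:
 f(b) = 7*log(C1 - b/42)


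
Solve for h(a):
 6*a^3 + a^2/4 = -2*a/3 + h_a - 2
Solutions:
 h(a) = C1 + 3*a^4/2 + a^3/12 + a^2/3 + 2*a


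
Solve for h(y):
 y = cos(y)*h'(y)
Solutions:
 h(y) = C1 + Integral(y/cos(y), y)


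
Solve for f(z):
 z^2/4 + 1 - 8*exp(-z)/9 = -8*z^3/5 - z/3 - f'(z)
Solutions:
 f(z) = C1 - 2*z^4/5 - z^3/12 - z^2/6 - z - 8*exp(-z)/9


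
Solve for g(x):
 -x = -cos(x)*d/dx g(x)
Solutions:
 g(x) = C1 + Integral(x/cos(x), x)


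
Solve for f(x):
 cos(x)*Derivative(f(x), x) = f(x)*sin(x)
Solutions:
 f(x) = C1/cos(x)


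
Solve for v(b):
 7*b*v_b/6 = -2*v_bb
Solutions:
 v(b) = C1 + C2*erf(sqrt(42)*b/12)


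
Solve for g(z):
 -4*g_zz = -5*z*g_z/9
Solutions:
 g(z) = C1 + C2*erfi(sqrt(10)*z/12)


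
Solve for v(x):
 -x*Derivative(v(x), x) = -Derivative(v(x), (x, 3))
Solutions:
 v(x) = C1 + Integral(C2*airyai(x) + C3*airybi(x), x)


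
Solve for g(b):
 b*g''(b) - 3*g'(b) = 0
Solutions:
 g(b) = C1 + C2*b^4


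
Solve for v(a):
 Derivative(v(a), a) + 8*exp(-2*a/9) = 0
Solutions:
 v(a) = C1 + 36*exp(-2*a/9)


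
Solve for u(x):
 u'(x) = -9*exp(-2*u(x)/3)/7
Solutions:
 u(x) = 3*log(-sqrt(C1 - 9*x)) - 3*log(21) + 3*log(42)/2
 u(x) = 3*log(C1 - 9*x)/2 - 3*log(21) + 3*log(42)/2


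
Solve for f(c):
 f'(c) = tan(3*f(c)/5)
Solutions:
 f(c) = -5*asin(C1*exp(3*c/5))/3 + 5*pi/3
 f(c) = 5*asin(C1*exp(3*c/5))/3


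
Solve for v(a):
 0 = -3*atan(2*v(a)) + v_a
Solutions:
 Integral(1/atan(2*_y), (_y, v(a))) = C1 + 3*a


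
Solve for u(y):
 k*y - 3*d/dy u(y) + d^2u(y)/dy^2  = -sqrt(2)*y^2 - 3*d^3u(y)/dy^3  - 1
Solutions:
 u(y) = C1 + C2*exp(y*(-1 + sqrt(37))/6) + C3*exp(-y*(1 + sqrt(37))/6) + k*y^2/6 + k*y/9 + sqrt(2)*y^3/9 + sqrt(2)*y^2/9 + y/3 + 20*sqrt(2)*y/27


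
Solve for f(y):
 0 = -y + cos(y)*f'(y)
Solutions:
 f(y) = C1 + Integral(y/cos(y), y)


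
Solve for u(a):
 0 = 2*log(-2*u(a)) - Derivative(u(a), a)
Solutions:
 -Integral(1/(log(-_y) + log(2)), (_y, u(a)))/2 = C1 - a


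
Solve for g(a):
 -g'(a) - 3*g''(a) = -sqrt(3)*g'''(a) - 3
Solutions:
 g(a) = C1 + C2*exp(sqrt(3)*a*(3 - sqrt(4*sqrt(3) + 9))/6) + C3*exp(sqrt(3)*a*(3 + sqrt(4*sqrt(3) + 9))/6) + 3*a


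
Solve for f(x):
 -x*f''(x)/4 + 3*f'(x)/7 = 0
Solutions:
 f(x) = C1 + C2*x^(19/7)


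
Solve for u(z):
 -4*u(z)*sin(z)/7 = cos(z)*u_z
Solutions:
 u(z) = C1*cos(z)^(4/7)


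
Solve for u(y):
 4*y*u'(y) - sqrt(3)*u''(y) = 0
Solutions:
 u(y) = C1 + C2*erfi(sqrt(2)*3^(3/4)*y/3)


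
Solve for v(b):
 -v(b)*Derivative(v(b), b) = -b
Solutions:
 v(b) = -sqrt(C1 + b^2)
 v(b) = sqrt(C1 + b^2)


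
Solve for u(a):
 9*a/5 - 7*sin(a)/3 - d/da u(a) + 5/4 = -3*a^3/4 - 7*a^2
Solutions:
 u(a) = C1 + 3*a^4/16 + 7*a^3/3 + 9*a^2/10 + 5*a/4 + 7*cos(a)/3


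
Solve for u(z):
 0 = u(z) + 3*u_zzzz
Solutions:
 u(z) = (C1*sin(sqrt(2)*3^(3/4)*z/6) + C2*cos(sqrt(2)*3^(3/4)*z/6))*exp(-sqrt(2)*3^(3/4)*z/6) + (C3*sin(sqrt(2)*3^(3/4)*z/6) + C4*cos(sqrt(2)*3^(3/4)*z/6))*exp(sqrt(2)*3^(3/4)*z/6)


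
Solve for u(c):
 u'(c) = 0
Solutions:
 u(c) = C1


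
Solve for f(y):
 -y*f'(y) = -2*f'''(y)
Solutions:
 f(y) = C1 + Integral(C2*airyai(2^(2/3)*y/2) + C3*airybi(2^(2/3)*y/2), y)


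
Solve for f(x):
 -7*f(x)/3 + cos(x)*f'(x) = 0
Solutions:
 f(x) = C1*(sin(x) + 1)^(7/6)/(sin(x) - 1)^(7/6)


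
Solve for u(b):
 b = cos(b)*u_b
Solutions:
 u(b) = C1 + Integral(b/cos(b), b)


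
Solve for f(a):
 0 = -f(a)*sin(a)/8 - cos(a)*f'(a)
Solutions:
 f(a) = C1*cos(a)^(1/8)


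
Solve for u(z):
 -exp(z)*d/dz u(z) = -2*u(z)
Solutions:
 u(z) = C1*exp(-2*exp(-z))


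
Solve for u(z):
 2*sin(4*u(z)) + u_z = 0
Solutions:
 u(z) = -acos((-C1 - exp(16*z))/(C1 - exp(16*z)))/4 + pi/2
 u(z) = acos((-C1 - exp(16*z))/(C1 - exp(16*z)))/4


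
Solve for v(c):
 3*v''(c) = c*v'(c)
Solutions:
 v(c) = C1 + C2*erfi(sqrt(6)*c/6)


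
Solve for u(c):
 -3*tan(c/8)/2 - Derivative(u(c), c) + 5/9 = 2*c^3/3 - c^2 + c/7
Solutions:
 u(c) = C1 - c^4/6 + c^3/3 - c^2/14 + 5*c/9 + 12*log(cos(c/8))


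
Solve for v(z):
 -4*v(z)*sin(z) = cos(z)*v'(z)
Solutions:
 v(z) = C1*cos(z)^4


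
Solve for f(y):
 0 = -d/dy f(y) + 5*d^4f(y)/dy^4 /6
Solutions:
 f(y) = C1 + C4*exp(5^(2/3)*6^(1/3)*y/5) + (C2*sin(2^(1/3)*3^(5/6)*5^(2/3)*y/10) + C3*cos(2^(1/3)*3^(5/6)*5^(2/3)*y/10))*exp(-5^(2/3)*6^(1/3)*y/10)


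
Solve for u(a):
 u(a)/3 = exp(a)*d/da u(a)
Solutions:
 u(a) = C1*exp(-exp(-a)/3)


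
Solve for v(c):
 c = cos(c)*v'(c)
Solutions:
 v(c) = C1 + Integral(c/cos(c), c)


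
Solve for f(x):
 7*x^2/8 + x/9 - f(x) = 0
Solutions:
 f(x) = x*(63*x + 8)/72
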